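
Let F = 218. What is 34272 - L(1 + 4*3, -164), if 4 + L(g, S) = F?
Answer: 34058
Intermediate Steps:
L(g, S) = 214 (L(g, S) = -4 + 218 = 214)
34272 - L(1 + 4*3, -164) = 34272 - 1*214 = 34272 - 214 = 34058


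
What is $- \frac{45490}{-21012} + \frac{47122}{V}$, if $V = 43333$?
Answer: $\frac{87098401}{26779794} \approx 3.2524$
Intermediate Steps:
$- \frac{45490}{-21012} + \frac{47122}{V} = - \frac{45490}{-21012} + \frac{47122}{43333} = \left(-45490\right) \left(- \frac{1}{21012}\right) + 47122 \cdot \frac{1}{43333} = \frac{22745}{10506} + \frac{47122}{43333} = \frac{87098401}{26779794}$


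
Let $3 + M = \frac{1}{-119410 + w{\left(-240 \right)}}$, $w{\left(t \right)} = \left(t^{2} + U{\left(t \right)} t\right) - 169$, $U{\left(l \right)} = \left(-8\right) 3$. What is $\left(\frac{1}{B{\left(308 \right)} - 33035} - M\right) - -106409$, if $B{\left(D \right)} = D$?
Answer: $\frac{195785226790264}{1839879213} \approx 1.0641 \cdot 10^{5}$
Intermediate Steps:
$U{\left(l \right)} = -24$
$w{\left(t \right)} = -169 + t^{2} - 24 t$ ($w{\left(t \right)} = \left(t^{2} - 24 t\right) - 169 = -169 + t^{2} - 24 t$)
$M = - \frac{168658}{56219}$ ($M = -3 + \frac{1}{-119410 - \left(-5591 - 57600\right)} = -3 + \frac{1}{-119410 + \left(-169 + 57600 + 5760\right)} = -3 + \frac{1}{-119410 + 63191} = -3 + \frac{1}{-56219} = -3 - \frac{1}{56219} = - \frac{168658}{56219} \approx -3.0$)
$\left(\frac{1}{B{\left(308 \right)} - 33035} - M\right) - -106409 = \left(\frac{1}{308 - 33035} - - \frac{168658}{56219}\right) - -106409 = \left(\frac{1}{-32727} + \frac{168658}{56219}\right) + 106409 = \left(- \frac{1}{32727} + \frac{168658}{56219}\right) + 106409 = \frac{5519614147}{1839879213} + 106409 = \frac{195785226790264}{1839879213}$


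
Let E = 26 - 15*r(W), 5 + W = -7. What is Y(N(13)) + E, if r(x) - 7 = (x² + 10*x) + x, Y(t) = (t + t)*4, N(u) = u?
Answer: -155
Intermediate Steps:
W = -12 (W = -5 - 7 = -12)
Y(t) = 8*t (Y(t) = (2*t)*4 = 8*t)
r(x) = 7 + x² + 11*x (r(x) = 7 + ((x² + 10*x) + x) = 7 + (x² + 11*x) = 7 + x² + 11*x)
E = -259 (E = 26 - 15*(7 + (-12)² + 11*(-12)) = 26 - 15*(7 + 144 - 132) = 26 - 15*19 = 26 - 285 = -259)
Y(N(13)) + E = 8*13 - 259 = 104 - 259 = -155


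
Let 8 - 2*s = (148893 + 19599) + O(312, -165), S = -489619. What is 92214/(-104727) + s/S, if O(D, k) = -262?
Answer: -12113677923/17092109671 ≈ -0.70873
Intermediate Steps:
s = -84111 (s = 4 - ((148893 + 19599) - 262)/2 = 4 - (168492 - 262)/2 = 4 - ½*168230 = 4 - 84115 = -84111)
92214/(-104727) + s/S = 92214/(-104727) - 84111/(-489619) = 92214*(-1/104727) - 84111*(-1/489619) = -30738/34909 + 84111/489619 = -12113677923/17092109671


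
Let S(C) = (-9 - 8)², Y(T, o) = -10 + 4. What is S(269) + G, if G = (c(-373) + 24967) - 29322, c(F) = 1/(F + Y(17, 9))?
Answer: -1541015/379 ≈ -4066.0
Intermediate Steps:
Y(T, o) = -6
S(C) = 289 (S(C) = (-17)² = 289)
c(F) = 1/(-6 + F) (c(F) = 1/(F - 6) = 1/(-6 + F))
G = -1650546/379 (G = (1/(-6 - 373) + 24967) - 29322 = (1/(-379) + 24967) - 29322 = (-1/379 + 24967) - 29322 = 9462492/379 - 29322 = -1650546/379 ≈ -4355.0)
S(269) + G = 289 - 1650546/379 = -1541015/379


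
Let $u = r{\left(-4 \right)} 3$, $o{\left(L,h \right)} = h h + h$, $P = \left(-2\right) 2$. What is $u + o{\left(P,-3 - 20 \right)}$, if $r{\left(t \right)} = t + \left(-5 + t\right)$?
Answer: $467$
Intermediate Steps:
$P = -4$
$r{\left(t \right)} = -5 + 2 t$
$o{\left(L,h \right)} = h + h^{2}$ ($o{\left(L,h \right)} = h^{2} + h = h + h^{2}$)
$u = -39$ ($u = \left(-5 + 2 \left(-4\right)\right) 3 = \left(-5 - 8\right) 3 = \left(-13\right) 3 = -39$)
$u + o{\left(P,-3 - 20 \right)} = -39 + \left(-3 - 20\right) \left(1 - 23\right) = -39 - 23 \left(1 - 23\right) = -39 - -506 = -39 + 506 = 467$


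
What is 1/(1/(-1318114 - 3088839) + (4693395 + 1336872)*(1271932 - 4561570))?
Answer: -4406953/87422469493448574739 ≈ -5.0410e-14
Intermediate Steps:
1/(1/(-1318114 - 3088839) + (4693395 + 1336872)*(1271932 - 4561570)) = 1/(1/(-4406953) + 6030267*(-3289638)) = 1/(-1/4406953 - 19837395473346) = 1/(-87422469493448574739/4406953) = -4406953/87422469493448574739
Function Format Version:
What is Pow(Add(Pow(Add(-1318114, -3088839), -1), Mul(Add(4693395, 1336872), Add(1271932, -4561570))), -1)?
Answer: Rational(-4406953, 87422469493448574739) ≈ -5.0410e-14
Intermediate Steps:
Pow(Add(Pow(Add(-1318114, -3088839), -1), Mul(Add(4693395, 1336872), Add(1271932, -4561570))), -1) = Pow(Add(Pow(-4406953, -1), Mul(6030267, -3289638)), -1) = Pow(Add(Rational(-1, 4406953), -19837395473346), -1) = Pow(Rational(-87422469493448574739, 4406953), -1) = Rational(-4406953, 87422469493448574739)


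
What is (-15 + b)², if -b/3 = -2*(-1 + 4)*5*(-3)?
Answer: 81225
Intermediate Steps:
b = -270 (b = -3*(-2*(-1 + 4)*5)*(-3) = -3*(-6*5)*(-3) = -3*(-2*15)*(-3) = -(-90)*(-3) = -3*90 = -270)
(-15 + b)² = (-15 - 270)² = (-285)² = 81225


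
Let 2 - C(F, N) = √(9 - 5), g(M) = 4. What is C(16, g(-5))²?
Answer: 0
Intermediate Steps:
C(F, N) = 0 (C(F, N) = 2 - √(9 - 5) = 2 - √4 = 2 - 1*2 = 2 - 2 = 0)
C(16, g(-5))² = 0² = 0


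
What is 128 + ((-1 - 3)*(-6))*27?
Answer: 776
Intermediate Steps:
128 + ((-1 - 3)*(-6))*27 = 128 - 4*(-6)*27 = 128 + 24*27 = 128 + 648 = 776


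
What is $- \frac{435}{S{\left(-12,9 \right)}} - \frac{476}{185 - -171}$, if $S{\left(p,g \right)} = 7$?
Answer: $- \frac{39548}{623} \approx -63.48$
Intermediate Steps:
$- \frac{435}{S{\left(-12,9 \right)}} - \frac{476}{185 - -171} = - \frac{435}{7} - \frac{476}{185 - -171} = \left(-435\right) \frac{1}{7} - \frac{476}{185 + 171} = - \frac{435}{7} - \frac{476}{356} = - \frac{435}{7} - \frac{119}{89} = - \frac{39548}{623}$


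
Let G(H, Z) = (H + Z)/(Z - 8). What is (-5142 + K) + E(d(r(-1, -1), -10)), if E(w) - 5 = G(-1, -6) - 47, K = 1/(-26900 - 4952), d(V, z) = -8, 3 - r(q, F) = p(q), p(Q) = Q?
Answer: -165104843/31852 ≈ -5183.5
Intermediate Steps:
r(q, F) = 3 - q
G(H, Z) = (H + Z)/(-8 + Z)
K = -1/31852 (K = 1/(-31852) = -1/31852 ≈ -3.1395e-5)
E(w) = -83/2 (E(w) = 5 + ((-1 - 6)/(-8 - 6) - 47) = 5 + (-7/(-14) - 47) = 5 + (-1/14*(-7) - 47) = 5 + (½ - 47) = 5 - 93/2 = -83/2)
(-5142 + K) + E(d(r(-1, -1), -10)) = (-5142 - 1/31852) - 83/2 = -163782985/31852 - 83/2 = -165104843/31852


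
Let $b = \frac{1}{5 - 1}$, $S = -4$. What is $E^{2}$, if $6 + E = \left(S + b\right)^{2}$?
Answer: $\frac{16641}{256} \approx 65.004$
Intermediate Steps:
$b = \frac{1}{4} \approx 0.25$
$E = \frac{129}{16}$ ($E = -6 + \left(-4 + \frac{1}{4}\right)^{2} = -6 + \left(- \frac{15}{4}\right)^{2} = -6 + \frac{225}{16} = \frac{129}{16} \approx 8.0625$)
$E^{2} = \left(\frac{129}{16}\right)^{2} = \frac{16641}{256}$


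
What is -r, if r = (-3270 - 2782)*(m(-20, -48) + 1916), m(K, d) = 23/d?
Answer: 139112785/12 ≈ 1.1593e+7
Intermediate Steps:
r = -139112785/12 (r = (-3270 - 2782)*(23/(-48) + 1916) = -6052*(23*(-1/48) + 1916) = -6052*(-23/48 + 1916) = -6052*91945/48 = -139112785/12 ≈ -1.1593e+7)
-r = -1*(-139112785/12) = 139112785/12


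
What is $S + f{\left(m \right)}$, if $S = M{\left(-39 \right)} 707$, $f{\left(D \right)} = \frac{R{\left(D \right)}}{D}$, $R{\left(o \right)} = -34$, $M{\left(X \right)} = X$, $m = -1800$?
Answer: $- \frac{24815683}{900} \approx -27573.0$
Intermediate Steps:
$f{\left(D \right)} = - \frac{34}{D}$
$S = -27573$ ($S = \left(-39\right) 707 = -27573$)
$S + f{\left(m \right)} = -27573 - \frac{34}{-1800} = -27573 - - \frac{17}{900} = -27573 + \frac{17}{900} = - \frac{24815683}{900}$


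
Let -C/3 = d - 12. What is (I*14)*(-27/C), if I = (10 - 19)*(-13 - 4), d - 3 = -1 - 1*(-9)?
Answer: -19278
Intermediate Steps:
d = 11 (d = 3 + (-1 - 1*(-9)) = 3 + (-1 + 9) = 3 + 8 = 11)
C = 3 (C = -3*(11 - 12) = -3*(-1) = 3)
I = 153 (I = -9*(-17) = 153)
(I*14)*(-27/C) = (153*14)*(-27/3) = 2142*(-27*⅓) = 2142*(-9) = -19278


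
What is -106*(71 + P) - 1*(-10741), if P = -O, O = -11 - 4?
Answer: 1625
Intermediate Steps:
O = -15
P = 15 (P = -1*(-15) = 15)
-106*(71 + P) - 1*(-10741) = -106*(71 + 15) - 1*(-10741) = -106*86 + 10741 = -9116 + 10741 = 1625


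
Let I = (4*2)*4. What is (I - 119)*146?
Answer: -12702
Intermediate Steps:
I = 32 (I = 8*4 = 32)
(I - 119)*146 = (32 - 119)*146 = -87*146 = -12702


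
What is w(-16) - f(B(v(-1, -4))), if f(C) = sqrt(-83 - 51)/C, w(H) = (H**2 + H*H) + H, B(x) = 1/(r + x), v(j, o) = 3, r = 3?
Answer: 496 - 6*I*sqrt(134) ≈ 496.0 - 69.455*I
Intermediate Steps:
B(x) = 1/(3 + x)
w(H) = H + 2*H**2 (w(H) = (H**2 + H**2) + H = 2*H**2 + H = H + 2*H**2)
f(C) = I*sqrt(134)/C (f(C) = sqrt(-134)/C = (I*sqrt(134))/C = I*sqrt(134)/C)
w(-16) - f(B(v(-1, -4))) = -16*(1 + 2*(-16)) - I*sqrt(134)/(1/(3 + 3)) = -16*(1 - 32) - I*sqrt(134)/(1/6) = -16*(-31) - I*sqrt(134)/1/6 = 496 - I*sqrt(134)*6 = 496 - 6*I*sqrt(134)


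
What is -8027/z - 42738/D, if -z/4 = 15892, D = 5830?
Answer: -1334985887/185300720 ≈ -7.2044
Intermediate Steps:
z = -63568 (z = -4*15892 = -63568)
-8027/z - 42738/D = -8027/(-63568) - 42738/5830 = -8027*(-1/63568) - 42738*1/5830 = 8027/63568 - 21369/2915 = -1334985887/185300720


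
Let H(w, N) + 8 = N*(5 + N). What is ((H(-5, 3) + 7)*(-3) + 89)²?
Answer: 400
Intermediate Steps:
H(w, N) = -8 + N*(5 + N)
((H(-5, 3) + 7)*(-3) + 89)² = (((-8 + 3² + 5*3) + 7)*(-3) + 89)² = (((-8 + 9 + 15) + 7)*(-3) + 89)² = ((16 + 7)*(-3) + 89)² = (23*(-3) + 89)² = (-69 + 89)² = 20² = 400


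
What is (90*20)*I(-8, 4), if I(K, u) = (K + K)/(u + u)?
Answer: -3600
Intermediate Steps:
I(K, u) = K/u (I(K, u) = (2*K)/((2*u)) = (2*K)*(1/(2*u)) = K/u)
(90*20)*I(-8, 4) = (90*20)*(-8/4) = 1800*(-8*¼) = 1800*(-2) = -3600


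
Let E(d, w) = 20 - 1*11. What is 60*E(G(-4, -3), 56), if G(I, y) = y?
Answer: 540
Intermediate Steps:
E(d, w) = 9 (E(d, w) = 20 - 11 = 9)
60*E(G(-4, -3), 56) = 60*9 = 540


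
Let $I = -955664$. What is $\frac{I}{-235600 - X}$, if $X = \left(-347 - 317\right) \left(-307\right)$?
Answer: $\frac{119458}{54931} \approx 2.1747$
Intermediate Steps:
$X = 203848$ ($X = \left(-664\right) \left(-307\right) = 203848$)
$\frac{I}{-235600 - X} = - \frac{955664}{-235600 - 203848} = - \frac{955664}{-439448} = \left(-955664\right) \left(- \frac{1}{439448}\right) = \frac{119458}{54931}$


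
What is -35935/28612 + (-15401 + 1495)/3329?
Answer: -517506087/95249348 ≈ -5.4332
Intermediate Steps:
-35935/28612 + (-15401 + 1495)/3329 = -35935*1/28612 - 13906*1/3329 = -35935/28612 - 13906/3329 = -517506087/95249348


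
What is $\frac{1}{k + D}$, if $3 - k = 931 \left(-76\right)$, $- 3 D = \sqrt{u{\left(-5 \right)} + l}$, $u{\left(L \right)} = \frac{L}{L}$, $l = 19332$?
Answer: $\frac{636831}{45061505396} + \frac{3 \sqrt{19333}}{45061505396} \approx 1.4142 \cdot 10^{-5}$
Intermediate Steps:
$u{\left(L \right)} = 1$
$D = - \frac{\sqrt{19333}}{3}$ ($D = - \frac{\sqrt{1 + 19332}}{3} = - \frac{\sqrt{19333}}{3} \approx -46.348$)
$k = 70759$ ($k = 3 - 931 \left(-76\right) = 3 - -70756 = 3 + 70756 = 70759$)
$\frac{1}{k + D} = \frac{1}{70759 - \frac{\sqrt{19333}}{3}}$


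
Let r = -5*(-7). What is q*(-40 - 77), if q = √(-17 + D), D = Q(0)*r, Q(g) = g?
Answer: -117*I*√17 ≈ -482.4*I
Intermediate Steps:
r = 35
D = 0 (D = 0*35 = 0)
q = I*√17 (q = √(-17 + 0) = √(-17) = I*√17 ≈ 4.1231*I)
q*(-40 - 77) = (I*√17)*(-40 - 77) = (I*√17)*(-117) = -117*I*√17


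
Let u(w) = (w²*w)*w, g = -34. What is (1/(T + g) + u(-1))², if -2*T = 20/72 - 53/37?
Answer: 1865116969/1981941361 ≈ 0.94106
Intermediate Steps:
T = 769/1332 (T = -(20/72 - 53/37)/2 = -(20*(1/72) - 53*1/37)/2 = -(5/18 - 53/37)/2 = -½*(-769/666) = 769/1332 ≈ 0.57733)
u(w) = w⁴ (u(w) = w³*w = w⁴)
(1/(T + g) + u(-1))² = (1/(769/1332 - 34) + (-1)⁴)² = (1/(-44519/1332) + 1)² = (-1332/44519 + 1)² = (43187/44519)² = 1865116969/1981941361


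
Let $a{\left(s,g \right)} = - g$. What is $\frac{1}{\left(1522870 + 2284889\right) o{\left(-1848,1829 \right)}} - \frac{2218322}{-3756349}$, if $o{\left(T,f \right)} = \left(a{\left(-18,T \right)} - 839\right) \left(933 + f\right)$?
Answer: $\frac{23540131256183405833}{39861187196457128478} \approx 0.59055$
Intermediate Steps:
$o{\left(T,f \right)} = \left(-839 - T\right) \left(933 + f\right)$ ($o{\left(T,f \right)} = \left(- T - 839\right) \left(933 + f\right) = \left(-839 - T\right) \left(933 + f\right)$)
$\frac{1}{\left(1522870 + 2284889\right) o{\left(-1848,1829 \right)}} - \frac{2218322}{-3756349} = \frac{1}{\left(1522870 + 2284889\right) \left(-782787 - -1724184 - 1534531 - \left(-1848\right) 1829\right)} - \frac{2218322}{-3756349} = \frac{1}{3807759 \left(-782787 + 1724184 - 1534531 + 3379992\right)} - - \frac{2218322}{3756349} = \frac{1}{3807759 \cdot 2786858} + \frac{2218322}{3756349} = \frac{1}{3807759} \cdot \frac{1}{2786858} + \frac{2218322}{3756349} = \frac{1}{10611683631222} + \frac{2218322}{3756349} = \frac{23540131256183405833}{39861187196457128478}$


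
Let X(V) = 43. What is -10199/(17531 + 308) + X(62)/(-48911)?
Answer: -499610366/872523329 ≈ -0.57260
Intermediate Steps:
-10199/(17531 + 308) + X(62)/(-48911) = -10199/(17531 + 308) + 43/(-48911) = -10199/17839 + 43*(-1/48911) = -10199*1/17839 - 43/48911 = -10199/17839 - 43/48911 = -499610366/872523329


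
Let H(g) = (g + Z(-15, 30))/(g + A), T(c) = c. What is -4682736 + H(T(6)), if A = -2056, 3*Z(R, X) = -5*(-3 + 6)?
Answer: -9599608801/2050 ≈ -4.6827e+6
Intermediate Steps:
Z(R, X) = -5 (Z(R, X) = (-5*(-3 + 6))/3 = (-5*3)/3 = (1/3)*(-15) = -5)
H(g) = (-5 + g)/(-2056 + g) (H(g) = (g - 5)/(g - 2056) = (-5 + g)/(-2056 + g))
-4682736 + H(T(6)) = -4682736 + (-5 + 6)/(-2056 + 6) = -4682736 + 1/(-2050) = -4682736 - 1/2050*1 = -4682736 - 1/2050 = -9599608801/2050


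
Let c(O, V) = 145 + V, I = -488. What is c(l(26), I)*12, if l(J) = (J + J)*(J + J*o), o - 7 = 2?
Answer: -4116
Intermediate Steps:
o = 9 (o = 7 + 2 = 9)
l(J) = 20*J**2 (l(J) = (J + J)*(J + J*9) = (2*J)*(J + 9*J) = (2*J)*(10*J) = 20*J**2)
c(l(26), I)*12 = (145 - 488)*12 = -343*12 = -4116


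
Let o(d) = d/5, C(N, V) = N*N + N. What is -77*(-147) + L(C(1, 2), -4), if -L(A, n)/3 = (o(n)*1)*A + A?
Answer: 56589/5 ≈ 11318.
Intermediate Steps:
C(N, V) = N + N² (C(N, V) = N² + N = N + N²)
o(d) = d/5
L(A, n) = -3*A - 3*A*n/5 (L(A, n) = -3*(((n/5)*1)*A + A) = -3*((n/5)*A + A) = -3*(A*n/5 + A) = -3*(A + A*n/5) = -3*A - 3*A*n/5)
-77*(-147) + L(C(1, 2), -4) = -77*(-147) - 3*1*(1 + 1)*(5 - 4)/5 = 11319 - ⅗*1*2*1 = 11319 - ⅗*2*1 = 11319 - 6/5 = 56589/5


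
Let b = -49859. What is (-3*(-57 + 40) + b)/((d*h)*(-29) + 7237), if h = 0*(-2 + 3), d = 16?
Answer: -49808/7237 ≈ -6.8824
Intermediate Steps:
h = 0 (h = 0*1 = 0)
(-3*(-57 + 40) + b)/((d*h)*(-29) + 7237) = (-3*(-57 + 40) - 49859)/((16*0)*(-29) + 7237) = (-3*(-17) - 49859)/(0*(-29) + 7237) = (51 - 49859)/(0 + 7237) = -49808/7237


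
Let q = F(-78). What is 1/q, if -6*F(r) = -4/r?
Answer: -117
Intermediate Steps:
F(r) = 2/(3*r) (F(r) = -(-2)/(3*r) = 2/(3*r))
q = -1/117 (q = (⅔)/(-78) = (⅔)*(-1/78) = -1/117 ≈ -0.0085470)
1/q = 1/(-1/117) = -117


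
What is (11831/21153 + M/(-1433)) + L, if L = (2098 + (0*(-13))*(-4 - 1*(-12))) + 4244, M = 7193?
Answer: 192105083452/30312249 ≈ 6337.5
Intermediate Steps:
L = 6342 (L = (2098 + 0*(-4 + 12)) + 4244 = (2098 + 0*8) + 4244 = (2098 + 0) + 4244 = 2098 + 4244 = 6342)
(11831/21153 + M/(-1433)) + L = (11831/21153 + 7193/(-1433)) + 6342 = (11831*(1/21153) + 7193*(-1/1433)) + 6342 = (11831/21153 - 7193/1433) + 6342 = -135199706/30312249 + 6342 = 192105083452/30312249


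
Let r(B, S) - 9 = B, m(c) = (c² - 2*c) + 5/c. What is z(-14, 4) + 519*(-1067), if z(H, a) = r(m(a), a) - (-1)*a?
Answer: -2215003/4 ≈ -5.5375e+5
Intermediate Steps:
m(c) = c² - 2*c + 5/c
r(B, S) = 9 + B
z(H, a) = 9 + a + (5 + a²*(-2 + a))/a (z(H, a) = (9 + (5 + a²*(-2 + a))/a) - (-1)*a = (9 + (5 + a²*(-2 + a))/a) + a = 9 + a + (5 + a²*(-2 + a))/a)
z(-14, 4) + 519*(-1067) = (9 + 4² - 1*4 + 5/4) + 519*(-1067) = (9 + 16 - 4 + 5*(¼)) - 553773 = (9 + 16 - 4 + 5/4) - 553773 = 89/4 - 553773 = -2215003/4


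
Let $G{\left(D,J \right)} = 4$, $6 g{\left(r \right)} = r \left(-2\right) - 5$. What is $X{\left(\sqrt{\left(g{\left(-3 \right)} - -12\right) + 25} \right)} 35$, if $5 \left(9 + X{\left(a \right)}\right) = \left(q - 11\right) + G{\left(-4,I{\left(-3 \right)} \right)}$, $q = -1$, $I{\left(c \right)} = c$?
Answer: $-371$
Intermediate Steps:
$g{\left(r \right)} = - \frac{5}{6} - \frac{r}{3}$ ($g{\left(r \right)} = \frac{r \left(-2\right) - 5}{6} = \frac{- 2 r - 5}{6} = \frac{-5 - 2 r}{6} = - \frac{5}{6} - \frac{r}{3}$)
$X{\left(a \right)} = - \frac{53}{5}$ ($X{\left(a \right)} = -9 + \frac{\left(-1 - 11\right) + 4}{5} = -9 + \frac{-12 + 4}{5} = -9 + \frac{1}{5} \left(-8\right) = -9 - \frac{8}{5} = - \frac{53}{5}$)
$X{\left(\sqrt{\left(g{\left(-3 \right)} - -12\right) + 25} \right)} 35 = \left(- \frac{53}{5}\right) 35 = -371$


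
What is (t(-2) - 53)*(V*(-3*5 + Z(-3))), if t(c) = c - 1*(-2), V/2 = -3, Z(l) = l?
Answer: -5724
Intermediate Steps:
V = -6 (V = 2*(-3) = -6)
t(c) = 2 + c (t(c) = c + 2 = 2 + c)
(t(-2) - 53)*(V*(-3*5 + Z(-3))) = ((2 - 2) - 53)*(-6*(-3*5 - 3)) = (0 - 53)*(-6*(-15 - 3)) = -(-318)*(-18) = -53*108 = -5724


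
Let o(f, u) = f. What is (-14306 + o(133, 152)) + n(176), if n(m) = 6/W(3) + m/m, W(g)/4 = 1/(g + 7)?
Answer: -14157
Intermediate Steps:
W(g) = 4/(7 + g) (W(g) = 4/(g + 7) = 4/(7 + g))
n(m) = 16 (n(m) = 6/((4/(7 + 3))) + m/m = 6/((4/10)) + 1 = 6/((4*(1/10))) + 1 = 6/(2/5) + 1 = 6*(5/2) + 1 = 15 + 1 = 16)
(-14306 + o(133, 152)) + n(176) = (-14306 + 133) + 16 = -14173 + 16 = -14157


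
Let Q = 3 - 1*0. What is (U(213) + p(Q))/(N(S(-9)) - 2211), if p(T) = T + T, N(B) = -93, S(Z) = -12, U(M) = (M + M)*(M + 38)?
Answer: -8911/192 ≈ -46.411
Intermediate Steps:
U(M) = 2*M*(38 + M) (U(M) = (2*M)*(38 + M) = 2*M*(38 + M))
Q = 3 (Q = 3 + 0 = 3)
p(T) = 2*T
(U(213) + p(Q))/(N(S(-9)) - 2211) = (2*213*(38 + 213) + 2*3)/(-93 - 2211) = (2*213*251 + 6)/(-2304) = (106926 + 6)*(-1/2304) = 106932*(-1/2304) = -8911/192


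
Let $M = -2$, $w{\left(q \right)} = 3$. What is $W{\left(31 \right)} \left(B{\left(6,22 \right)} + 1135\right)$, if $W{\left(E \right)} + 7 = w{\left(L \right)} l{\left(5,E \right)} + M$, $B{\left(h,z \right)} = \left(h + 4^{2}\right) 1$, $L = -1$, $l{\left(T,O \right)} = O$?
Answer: $97188$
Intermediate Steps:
$B{\left(h,z \right)} = 16 + h$ ($B{\left(h,z \right)} = \left(h + 16\right) 1 = \left(16 + h\right) 1 = 16 + h$)
$W{\left(E \right)} = -9 + 3 E$ ($W{\left(E \right)} = -7 + \left(3 E - 2\right) = -7 + \left(-2 + 3 E\right) = -9 + 3 E$)
$W{\left(31 \right)} \left(B{\left(6,22 \right)} + 1135\right) = \left(-9 + 3 \cdot 31\right) \left(\left(16 + 6\right) + 1135\right) = \left(-9 + 93\right) \left(22 + 1135\right) = 84 \cdot 1157 = 97188$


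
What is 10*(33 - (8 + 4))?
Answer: 210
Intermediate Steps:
10*(33 - (8 + 4)) = 10*(33 - 1*12) = 10*(33 - 12) = 10*21 = 210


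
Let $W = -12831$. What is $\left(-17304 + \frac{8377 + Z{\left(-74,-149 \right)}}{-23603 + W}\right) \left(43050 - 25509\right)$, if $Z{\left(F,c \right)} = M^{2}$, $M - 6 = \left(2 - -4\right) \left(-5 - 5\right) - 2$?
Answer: $- \frac{11058994440909}{36434} \approx -3.0354 \cdot 10^{8}$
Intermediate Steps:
$M = -56$ ($M = 6 + \left(\left(2 - -4\right) \left(-5 - 5\right) - 2\right) = 6 + \left(\left(2 + 4\right) \left(-5 - 5\right) - 2\right) = 6 + \left(6 \left(-10\right) - 2\right) = 6 - 62 = -56$)
$Z{\left(F,c \right)} = 3136$ ($Z{\left(F,c \right)} = \left(-56\right)^{2} = 3136$)
$\left(-17304 + \frac{8377 + Z{\left(-74,-149 \right)}}{-23603 + W}\right) \left(43050 - 25509\right) = \left(-17304 + \frac{8377 + 3136}{-23603 - 12831}\right) \left(43050 - 25509\right) = \left(-17304 + \frac{11513}{-36434}\right) 17541 = \left(-17304 + 11513 \left(- \frac{1}{36434}\right)\right) 17541 = \left(-17304 - \frac{11513}{36434}\right) 17541 = \left(- \frac{630465449}{36434}\right) 17541 = - \frac{11058994440909}{36434}$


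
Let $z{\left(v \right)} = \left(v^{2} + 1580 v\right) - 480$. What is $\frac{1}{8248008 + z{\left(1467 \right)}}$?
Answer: $\frac{1}{12717477} \approx 7.8632 \cdot 10^{-8}$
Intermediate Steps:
$z{\left(v \right)} = -480 + v^{2} + 1580 v$
$\frac{1}{8248008 + z{\left(1467 \right)}} = \frac{1}{8248008 + \left(-480 + 1467^{2} + 1580 \cdot 1467\right)} = \frac{1}{8248008 + \left(-480 + 2152089 + 2317860\right)} = \frac{1}{8248008 + 4469469} = \frac{1}{12717477}$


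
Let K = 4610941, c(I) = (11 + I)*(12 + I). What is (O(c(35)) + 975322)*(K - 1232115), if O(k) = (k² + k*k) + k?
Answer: 34889662668872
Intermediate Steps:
O(k) = k + 2*k² (O(k) = (k² + k²) + k = 2*k² + k = k + 2*k²)
(O(c(35)) + 975322)*(K - 1232115) = ((132 + 35² + 23*35)*(1 + 2*(132 + 35² + 23*35)) + 975322)*(4610941 - 1232115) = ((132 + 1225 + 805)*(1 + 2*(132 + 1225 + 805)) + 975322)*3378826 = (2162*(1 + 2*2162) + 975322)*3378826 = (2162*(1 + 4324) + 975322)*3378826 = (2162*4325 + 975322)*3378826 = (9350650 + 975322)*3378826 = 10325972*3378826 = 34889662668872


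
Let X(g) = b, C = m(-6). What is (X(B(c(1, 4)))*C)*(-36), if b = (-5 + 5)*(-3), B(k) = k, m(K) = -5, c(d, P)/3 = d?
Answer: 0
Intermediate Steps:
c(d, P) = 3*d
C = -5
b = 0 (b = 0*(-3) = 0)
X(g) = 0
(X(B(c(1, 4)))*C)*(-36) = (0*(-5))*(-36) = 0*(-36) = 0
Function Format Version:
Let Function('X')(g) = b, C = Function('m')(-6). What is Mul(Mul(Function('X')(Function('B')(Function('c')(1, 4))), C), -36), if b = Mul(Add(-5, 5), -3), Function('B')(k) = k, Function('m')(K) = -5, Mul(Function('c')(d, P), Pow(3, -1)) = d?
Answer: 0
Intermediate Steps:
Function('c')(d, P) = Mul(3, d)
C = -5
b = 0 (b = Mul(0, -3) = 0)
Function('X')(g) = 0
Mul(Mul(Function('X')(Function('B')(Function('c')(1, 4))), C), -36) = Mul(Mul(0, -5), -36) = Mul(0, -36) = 0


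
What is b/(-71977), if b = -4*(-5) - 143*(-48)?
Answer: -6884/71977 ≈ -0.095642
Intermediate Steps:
b = 6884 (b = 20 + 6864 = 6884)
b/(-71977) = 6884/(-71977) = 6884*(-1/71977) = -6884/71977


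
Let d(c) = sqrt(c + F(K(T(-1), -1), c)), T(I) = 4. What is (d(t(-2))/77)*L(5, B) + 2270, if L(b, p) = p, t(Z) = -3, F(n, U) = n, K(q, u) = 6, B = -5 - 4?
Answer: 2270 - 9*sqrt(3)/77 ≈ 2269.8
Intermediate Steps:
B = -9
d(c) = sqrt(6 + c) (d(c) = sqrt(c + 6) = sqrt(6 + c))
(d(t(-2))/77)*L(5, B) + 2270 = (sqrt(6 - 3)/77)*(-9) + 2270 = (sqrt(3)*(1/77))*(-9) + 2270 = (sqrt(3)/77)*(-9) + 2270 = -9*sqrt(3)/77 + 2270 = 2270 - 9*sqrt(3)/77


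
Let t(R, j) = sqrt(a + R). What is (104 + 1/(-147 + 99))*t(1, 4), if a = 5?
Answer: 4991*sqrt(6)/48 ≈ 254.70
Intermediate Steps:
t(R, j) = sqrt(5 + R)
(104 + 1/(-147 + 99))*t(1, 4) = (104 + 1/(-147 + 99))*sqrt(5 + 1) = (104 + 1/(-48))*sqrt(6) = (104 - 1/48)*sqrt(6) = 4991*sqrt(6)/48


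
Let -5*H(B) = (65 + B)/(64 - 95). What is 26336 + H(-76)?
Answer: 4082069/155 ≈ 26336.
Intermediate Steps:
H(B) = 13/31 + B/155 (H(B) = -(65 + B)/(5*(64 - 95)) = -(65 + B)/(5*(-31)) = -(65 + B)*(-1)/(5*31) = -(-65/31 - B/31)/5 = 13/31 + B/155)
26336 + H(-76) = 26336 + (13/31 + (1/155)*(-76)) = 26336 + (13/31 - 76/155) = 26336 - 11/155 = 4082069/155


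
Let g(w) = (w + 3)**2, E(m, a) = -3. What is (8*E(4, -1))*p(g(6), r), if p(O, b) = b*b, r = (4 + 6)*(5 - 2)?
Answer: -21600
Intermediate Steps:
g(w) = (3 + w)**2
r = 30 (r = 10*3 = 30)
p(O, b) = b**2
(8*E(4, -1))*p(g(6), r) = (8*(-3))*30**2 = -24*900 = -21600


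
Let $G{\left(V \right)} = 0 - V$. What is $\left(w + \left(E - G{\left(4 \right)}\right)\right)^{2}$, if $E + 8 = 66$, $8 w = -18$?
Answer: $\frac{57121}{16} \approx 3570.1$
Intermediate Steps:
$w = - \frac{9}{4}$ ($w = \frac{1}{8} \left(-18\right) = - \frac{9}{4} \approx -2.25$)
$E = 58$ ($E = -8 + 66 = 58$)
$G{\left(V \right)} = - V$
$\left(w + \left(E - G{\left(4 \right)}\right)\right)^{2} = \left(- \frac{9}{4} + \left(58 - \left(-1\right) 4\right)\right)^{2} = \left(- \frac{9}{4} + \left(58 - -4\right)\right)^{2} = \left(- \frac{9}{4} + \left(58 + 4\right)\right)^{2} = \left(- \frac{9}{4} + 62\right)^{2} = \left(\frac{239}{4}\right)^{2} = \frac{57121}{16}$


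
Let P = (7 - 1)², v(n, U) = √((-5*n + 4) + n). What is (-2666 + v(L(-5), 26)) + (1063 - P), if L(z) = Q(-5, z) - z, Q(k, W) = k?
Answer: -1637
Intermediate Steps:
L(z) = -5 - z
v(n, U) = √(4 - 4*n) (v(n, U) = √((4 - 5*n) + n) = √(4 - 4*n))
P = 36 (P = 6² = 36)
(-2666 + v(L(-5), 26)) + (1063 - P) = (-2666 + 2*√(1 - (-5 - 1*(-5)))) + (1063 - 1*36) = (-2666 + 2*√(1 - (-5 + 5))) + (1063 - 36) = (-2666 + 2*√(1 - 1*0)) + 1027 = (-2666 + 2*√(1 + 0)) + 1027 = (-2666 + 2*√1) + 1027 = (-2666 + 2*1) + 1027 = (-2666 + 2) + 1027 = -2664 + 1027 = -1637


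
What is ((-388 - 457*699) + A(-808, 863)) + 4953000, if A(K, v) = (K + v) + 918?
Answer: 4634142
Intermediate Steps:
A(K, v) = 918 + K + v
((-388 - 457*699) + A(-808, 863)) + 4953000 = ((-388 - 457*699) + (918 - 808 + 863)) + 4953000 = ((-388 - 319443) + 973) + 4953000 = (-319831 + 973) + 4953000 = -318858 + 4953000 = 4634142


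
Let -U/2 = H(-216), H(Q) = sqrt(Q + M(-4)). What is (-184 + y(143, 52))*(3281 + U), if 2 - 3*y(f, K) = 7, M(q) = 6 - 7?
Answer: -1827517/3 + 1114*I*sqrt(217)/3 ≈ -6.0917e+5 + 5470.1*I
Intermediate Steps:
M(q) = -1
y(f, K) = -5/3 (y(f, K) = 2/3 - 1/3*7 = 2/3 - 7/3 = -5/3)
H(Q) = sqrt(-1 + Q) (H(Q) = sqrt(Q - 1) = sqrt(-1 + Q))
U = -2*I*sqrt(217) (U = -2*sqrt(-1 - 216) = -2*I*sqrt(217) ≈ -29.462*I)
(-184 + y(143, 52))*(3281 + U) = (-184 - 5/3)*(3281 - 2*I*sqrt(217)) = -557*(3281 - 2*I*sqrt(217))/3 = -1827517/3 + 1114*I*sqrt(217)/3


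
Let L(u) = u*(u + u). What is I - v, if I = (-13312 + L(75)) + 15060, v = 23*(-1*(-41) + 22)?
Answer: 11549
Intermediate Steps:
L(u) = 2*u² (L(u) = u*(2*u) = 2*u²)
v = 1449 (v = 23*(41 + 22) = 23*63 = 1449)
I = 12998 (I = (-13312 + 2*75²) + 15060 = (-13312 + 2*5625) + 15060 = (-13312 + 11250) + 15060 = -2062 + 15060 = 12998)
I - v = 12998 - 1*1449 = 12998 - 1449 = 11549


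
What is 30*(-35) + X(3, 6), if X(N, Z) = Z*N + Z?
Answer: -1026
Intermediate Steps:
X(N, Z) = Z + N*Z (X(N, Z) = N*Z + Z = Z + N*Z)
30*(-35) + X(3, 6) = 30*(-35) + 6*(1 + 3) = -1050 + 6*4 = -1050 + 24 = -1026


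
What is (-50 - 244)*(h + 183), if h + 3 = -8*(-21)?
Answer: -102312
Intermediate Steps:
h = 165 (h = -3 - 8*(-21) = -3 + 168 = 165)
(-50 - 244)*(h + 183) = (-50 - 244)*(165 + 183) = -294*348 = -102312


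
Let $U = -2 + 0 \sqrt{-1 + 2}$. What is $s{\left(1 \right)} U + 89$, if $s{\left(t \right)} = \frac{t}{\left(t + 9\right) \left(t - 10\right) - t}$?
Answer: $\frac{8101}{91} \approx 89.022$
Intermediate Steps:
$s{\left(t \right)} = \frac{t}{- t + \left(-10 + t\right) \left(9 + t\right)}$ ($s{\left(t \right)} = \frac{t}{\left(9 + t\right) \left(-10 + t\right) - t} = \frac{t}{\left(-10 + t\right) \left(9 + t\right) - t} = \frac{t}{- t + \left(-10 + t\right) \left(9 + t\right)}$)
$U = -2$ ($U = -2 + 0 \sqrt{1} = -2 + 0 \cdot 1 = -2 + 0 = -2$)
$s{\left(1 \right)} U + 89 = 1 \frac{1}{-90 + 1^{2} - 2} \left(-2\right) + 89 = 1 \frac{1}{-90 + 1 - 2} \left(-2\right) + 89 = 1 \frac{1}{-91} \left(-2\right) + 89 = 1 \left(- \frac{1}{91}\right) \left(-2\right) + 89 = \left(- \frac{1}{91}\right) \left(-2\right) + 89 = \frac{2}{91} + 89 = \frac{8101}{91}$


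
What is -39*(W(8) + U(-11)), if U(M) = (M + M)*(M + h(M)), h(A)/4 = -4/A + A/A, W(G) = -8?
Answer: -4446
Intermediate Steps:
h(A) = 4 - 16/A (h(A) = 4*(-4/A + A/A) = 4*(-4/A + 1) = 4*(1 - 4/A) = 4 - 16/A)
U(M) = 2*M*(4 + M - 16/M) (U(M) = (M + M)*(M + (4 - 16/M)) = (2*M)*(4 + M - 16/M) = 2*M*(4 + M - 16/M))
-39*(W(8) + U(-11)) = -39*(-8 + (-32 + 2*(-11)² + 8*(-11))) = -39*(-8 + (-32 + 2*121 - 88)) = -39*(-8 + (-32 + 242 - 88)) = -39*(-8 + 122) = -39*114 = -4446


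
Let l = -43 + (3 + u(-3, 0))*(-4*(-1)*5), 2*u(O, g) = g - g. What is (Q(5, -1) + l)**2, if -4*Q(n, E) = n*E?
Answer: 5329/16 ≈ 333.06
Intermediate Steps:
Q(n, E) = -E*n/4 (Q(n, E) = -n*E/4 = -E*n/4)
u(O, g) = 0 (u(O, g) = (g - g)/2 = (1/2)*0 = 0)
l = 17 (l = -43 + (3 + 0)*(-4*(-1)*5) = -43 + 3*(4*5) = -43 + 3*20 = -43 + 60 = 17)
(Q(5, -1) + l)**2 = (-1/4*(-1)*5 + 17)**2 = (5/4 + 17)**2 = (73/4)**2 = 5329/16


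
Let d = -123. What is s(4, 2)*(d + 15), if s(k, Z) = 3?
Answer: -324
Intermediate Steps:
s(4, 2)*(d + 15) = 3*(-123 + 15) = 3*(-108) = -324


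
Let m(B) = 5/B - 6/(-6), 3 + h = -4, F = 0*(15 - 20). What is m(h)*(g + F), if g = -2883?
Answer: -5766/7 ≈ -823.71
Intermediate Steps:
F = 0 (F = 0*(-5) = 0)
h = -7 (h = -3 - 4 = -7)
m(B) = 1 + 5/B (m(B) = 5/B - 6*(-1/6) = 5/B + 1 = 1 + 5/B)
m(h)*(g + F) = ((5 - 7)/(-7))*(-2883 + 0) = -1/7*(-2)*(-2883) = (2/7)*(-2883) = -5766/7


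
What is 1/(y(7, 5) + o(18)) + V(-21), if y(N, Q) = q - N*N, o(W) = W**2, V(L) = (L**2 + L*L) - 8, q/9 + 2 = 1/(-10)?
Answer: 2238324/2561 ≈ 874.00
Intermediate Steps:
q = -189/10 (q = -18 + 9/(-10) = -18 + 9*(-1/10) = -18 - 9/10 = -189/10 ≈ -18.900)
V(L) = -8 + 2*L**2 (V(L) = (L**2 + L**2) - 8 = 2*L**2 - 8 = -8 + 2*L**2)
y(N, Q) = -189/10 - N**2 (y(N, Q) = -189/10 - N*N = -189/10 - N**2)
1/(y(7, 5) + o(18)) + V(-21) = 1/((-189/10 - 1*7**2) + 18**2) + (-8 + 2*(-21)**2) = 1/((-189/10 - 1*49) + 324) + (-8 + 2*441) = 1/((-189/10 - 49) + 324) + (-8 + 882) = 1/(-679/10 + 324) + 874 = 1/(2561/10) + 874 = 10/2561 + 874 = 2238324/2561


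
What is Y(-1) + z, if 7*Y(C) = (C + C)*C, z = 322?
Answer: 2256/7 ≈ 322.29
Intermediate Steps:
Y(C) = 2*C²/7 (Y(C) = ((C + C)*C)/7 = ((2*C)*C)/7 = (2*C²)/7 = 2*C²/7)
Y(-1) + z = (2/7)*(-1)² + 322 = (2/7)*1 + 322 = 2/7 + 322 = 2256/7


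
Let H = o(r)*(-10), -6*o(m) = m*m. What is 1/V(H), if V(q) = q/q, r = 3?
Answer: 1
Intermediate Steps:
o(m) = -m**2/6 (o(m) = -m*m/6 = -m**2/6)
H = 15 (H = -1/6*3**2*(-10) = -1/6*9*(-10) = -3/2*(-10) = 15)
V(q) = 1
1/V(H) = 1/1 = 1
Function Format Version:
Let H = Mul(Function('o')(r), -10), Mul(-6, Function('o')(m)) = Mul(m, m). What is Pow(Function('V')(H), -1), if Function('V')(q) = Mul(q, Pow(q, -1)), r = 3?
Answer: 1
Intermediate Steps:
Function('o')(m) = Mul(Rational(-1, 6), Pow(m, 2)) (Function('o')(m) = Mul(Rational(-1, 6), Mul(m, m)) = Mul(Rational(-1, 6), Pow(m, 2)))
H = 15 (H = Mul(Mul(Rational(-1, 6), Pow(3, 2)), -10) = Mul(Mul(Rational(-1, 6), 9), -10) = Mul(Rational(-3, 2), -10) = 15)
Function('V')(q) = 1
Pow(Function('V')(H), -1) = Pow(1, -1) = 1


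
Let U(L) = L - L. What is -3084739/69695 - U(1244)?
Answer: -3084739/69695 ≈ -44.261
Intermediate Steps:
U(L) = 0
-3084739/69695 - U(1244) = -3084739/69695 - 1*0 = -3084739*1/69695 + 0 = -3084739/69695 + 0 = -3084739/69695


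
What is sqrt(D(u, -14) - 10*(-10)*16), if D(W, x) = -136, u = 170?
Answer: 2*sqrt(366) ≈ 38.262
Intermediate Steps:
sqrt(D(u, -14) - 10*(-10)*16) = sqrt(-136 - 10*(-10)*16) = sqrt(-136 + 100*16) = sqrt(-136 + 1600) = sqrt(1464) = 2*sqrt(366)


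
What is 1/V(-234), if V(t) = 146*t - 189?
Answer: -1/34353 ≈ -2.9110e-5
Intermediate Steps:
V(t) = -189 + 146*t
1/V(-234) = 1/(-189 + 146*(-234)) = 1/(-189 - 34164) = 1/(-34353) = -1/34353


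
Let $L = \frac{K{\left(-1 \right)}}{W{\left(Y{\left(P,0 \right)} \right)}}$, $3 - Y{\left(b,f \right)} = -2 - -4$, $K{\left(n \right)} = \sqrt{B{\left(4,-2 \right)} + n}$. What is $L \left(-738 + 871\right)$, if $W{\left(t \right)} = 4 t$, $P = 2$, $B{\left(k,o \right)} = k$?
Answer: $\frac{133 \sqrt{3}}{4} \approx 57.591$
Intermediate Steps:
$K{\left(n \right)} = \sqrt{4 + n}$
$Y{\left(b,f \right)} = 1$ ($Y{\left(b,f \right)} = 3 - \left(-2 - -4\right) = 3 - \left(-2 + 4\right) = 3 - 2 = 1$)
$L = \frac{\sqrt{3}}{4}$ ($L = \frac{\sqrt{4 - 1}}{4 \cdot 1} = \frac{\sqrt{3}}{4} \approx 0.43301$)
$L \left(-738 + 871\right) = \frac{\sqrt{3}}{4} \left(-738 + 871\right) = \frac{\sqrt{3}}{4} \cdot 133 = \frac{133 \sqrt{3}}{4}$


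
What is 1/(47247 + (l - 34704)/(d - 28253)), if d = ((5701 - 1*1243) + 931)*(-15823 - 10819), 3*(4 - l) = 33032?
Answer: 430805973/20354289943463 ≈ 2.1165e-5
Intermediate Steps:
l = -33020/3 (l = 4 - ⅓*33032 = 4 - 33032/3 = -33020/3 ≈ -11007.)
d = -143573738 (d = ((5701 - 1243) + 931)*(-26642) = (4458 + 931)*(-26642) = 5389*(-26642) = -143573738)
1/(47247 + (l - 34704)/(d - 28253)) = 1/(47247 + (-33020/3 - 34704)/(-143573738 - 28253)) = 1/(47247 - 137132/3/(-143601991)) = 1/(47247 - 137132/3*(-1/143601991)) = 1/(47247 + 137132/430805973) = 1/(20354289943463/430805973) = 430805973/20354289943463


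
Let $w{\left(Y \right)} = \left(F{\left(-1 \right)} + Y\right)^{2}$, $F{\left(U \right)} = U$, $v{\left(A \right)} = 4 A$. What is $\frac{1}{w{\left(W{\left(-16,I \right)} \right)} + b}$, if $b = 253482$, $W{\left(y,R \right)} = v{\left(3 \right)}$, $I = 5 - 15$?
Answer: $\frac{1}{253603} \approx 3.9432 \cdot 10^{-6}$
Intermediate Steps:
$I = -10$ ($I = 5 - 15 = -10$)
$W{\left(y,R \right)} = 12$ ($W{\left(y,R \right)} = 4 \cdot 3 = 12$)
$w{\left(Y \right)} = \left(-1 + Y\right)^{2}$
$\frac{1}{w{\left(W{\left(-16,I \right)} \right)} + b} = \frac{1}{\left(-1 + 12\right)^{2} + 253482} = \frac{1}{11^{2} + 253482} = \frac{1}{121 + 253482} = \frac{1}{253603}$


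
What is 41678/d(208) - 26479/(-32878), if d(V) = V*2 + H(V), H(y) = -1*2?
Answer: 690625795/6805746 ≈ 101.48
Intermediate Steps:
H(y) = -2
d(V) = -2 + 2*V (d(V) = V*2 - 2 = 2*V - 2 = -2 + 2*V)
41678/d(208) - 26479/(-32878) = 41678/(-2 + 2*208) - 26479/(-32878) = 41678/(-2 + 416) - 26479*(-1/32878) = 41678/414 + 26479/32878 = 41678*(1/414) + 26479/32878 = 20839/207 + 26479/32878 = 690625795/6805746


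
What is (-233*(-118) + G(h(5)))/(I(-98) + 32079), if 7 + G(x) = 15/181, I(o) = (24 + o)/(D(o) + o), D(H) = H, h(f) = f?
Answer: 487565876/569023999 ≈ 0.85685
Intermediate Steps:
I(o) = (24 + o)/(2*o) (I(o) = (24 + o)/(o + o) = (24 + o)/((2*o)) = (24 + o)*(1/(2*o)) = (24 + o)/(2*o))
G(x) = -1252/181 (G(x) = -7 + 15/181 = -1252/181)
(-233*(-118) + G(h(5)))/(I(-98) + 32079) = (-233*(-118) - 1252/181)/((½)*(24 - 98)/(-98) + 32079) = (27494 - 1252/181)/((½)*(-1/98)*(-74) + 32079) = 4975162/(181*(37/98 + 32079)) = 4975162/(181*(3143779/98)) = (4975162/181)*(98/3143779) = 487565876/569023999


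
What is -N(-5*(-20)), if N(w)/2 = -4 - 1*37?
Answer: 82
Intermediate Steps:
N(w) = -82 (N(w) = 2*(-4 - 1*37) = 2*(-4 - 37) = 2*(-41) = -82)
-N(-5*(-20)) = -1*(-82) = 82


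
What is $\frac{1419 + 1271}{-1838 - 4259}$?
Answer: $- \frac{2690}{6097} \approx -0.4412$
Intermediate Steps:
$\frac{1419 + 1271}{-1838 - 4259} = \frac{2690}{-6097} = 2690 \left(- \frac{1}{6097}\right) = - \frac{2690}{6097}$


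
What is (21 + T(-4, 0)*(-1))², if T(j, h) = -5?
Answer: 676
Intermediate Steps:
(21 + T(-4, 0)*(-1))² = (21 - 5*(-1))² = (21 + 5)² = 26² = 676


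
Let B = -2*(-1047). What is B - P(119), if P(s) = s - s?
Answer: 2094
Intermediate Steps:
P(s) = 0
B = 2094
B - P(119) = 2094 - 1*0 = 2094 + 0 = 2094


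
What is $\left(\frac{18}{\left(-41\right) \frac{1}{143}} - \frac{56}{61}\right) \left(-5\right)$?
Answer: $\frac{796550}{2501} \approx 318.49$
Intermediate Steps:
$\left(\frac{18}{\left(-41\right) \frac{1}{143}} - \frac{56}{61}\right) \left(-5\right) = \left(\frac{18}{- \frac{41}{143}} - \frac{56}{61}\right) \left(-5\right) = \left(18 \left(- \frac{143}{41}\right) - \frac{56}{61}\right) \left(-5\right) = \left(- \frac{2574}{41} - \frac{56}{61}\right) \left(-5\right) = \left(- \frac{159310}{2501}\right) \left(-5\right) = \frac{796550}{2501}$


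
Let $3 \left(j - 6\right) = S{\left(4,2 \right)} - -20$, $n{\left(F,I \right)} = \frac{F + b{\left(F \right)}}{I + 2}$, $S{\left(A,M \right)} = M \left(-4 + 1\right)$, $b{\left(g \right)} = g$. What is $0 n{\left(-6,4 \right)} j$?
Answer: $0$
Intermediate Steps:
$S{\left(A,M \right)} = - 3 M$ ($S{\left(A,M \right)} = M \left(-3\right) = - 3 M$)
$n{\left(F,I \right)} = \frac{2 F}{2 + I}$ ($n{\left(F,I \right)} = \frac{F + F}{I + 2} = \frac{2 F}{2 + I}$)
$j = \frac{32}{3}$ ($j = 6 + \frac{\left(-3\right) 2 - -20}{3} = 6 + \frac{-6 + 20}{3} = 6 + \frac{1}{3} \cdot 14 = 6 + \frac{14}{3} = \frac{32}{3} \approx 10.667$)
$0 n{\left(-6,4 \right)} j = 0 \cdot 2 \left(-6\right) \frac{1}{2 + 4} \cdot \frac{32}{3} = 0 \cdot 2 \left(-6\right) \frac{1}{6} \cdot \frac{32}{3} = 0 \left(-2\right) \frac{32}{3} = 0 \cdot \frac{32}{3} = 0$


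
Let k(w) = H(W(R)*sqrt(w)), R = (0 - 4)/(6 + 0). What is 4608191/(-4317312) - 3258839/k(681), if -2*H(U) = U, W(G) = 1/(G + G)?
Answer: -4608191/4317312 - 26070712*sqrt(681)/2043 ≈ -3.3301e+5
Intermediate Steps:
R = -2/3 (R = -4/6 = -4*1/6 = -2/3 ≈ -0.66667)
W(G) = 1/(2*G)
H(U) = -U/2
k(w) = 3*sqrt(w)/8 (k(w) = -1/(2*(-2/3))*sqrt(w)/2 = -(1/2)*(-3/2)*sqrt(w)/2 = -(-3)*sqrt(w)/8 = 3*sqrt(w)/8)
4608191/(-4317312) - 3258839/k(681) = 4608191/(-4317312) - 3258839*8*sqrt(681)/2043 = 4608191*(-1/4317312) - 26070712*sqrt(681)/2043 = -4608191/4317312 - 26070712*sqrt(681)/2043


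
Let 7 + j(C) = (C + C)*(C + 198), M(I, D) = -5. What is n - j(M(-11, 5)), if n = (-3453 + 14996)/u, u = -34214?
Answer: 66260975/34214 ≈ 1936.7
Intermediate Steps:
n = -11543/34214 (n = (-3453 + 14996)/(-34214) = 11543*(-1/34214) = -11543/34214 ≈ -0.33738)
j(C) = -7 + 2*C*(198 + C) (j(C) = -7 + (C + C)*(C + 198) = -7 + (2*C)*(198 + C) = -7 + 2*C*(198 + C))
n - j(M(-11, 5)) = -11543/34214 - (-7 + 2*(-5)**2 + 396*(-5)) = -11543/34214 - (-7 + 2*25 - 1980) = -11543/34214 - (-7 + 50 - 1980) = -11543/34214 - 1*(-1937) = -11543/34214 + 1937 = 66260975/34214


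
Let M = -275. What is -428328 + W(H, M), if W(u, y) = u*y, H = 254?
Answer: -498178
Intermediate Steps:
-428328 + W(H, M) = -428328 + 254*(-275) = -428328 - 69850 = -498178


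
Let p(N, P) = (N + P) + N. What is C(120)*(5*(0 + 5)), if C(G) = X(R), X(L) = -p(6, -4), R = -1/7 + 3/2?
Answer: -200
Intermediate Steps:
p(N, P) = P + 2*N
R = 19/14 (R = -1*1/7 + 3*(1/2) = -1/7 + 3/2 = 19/14 ≈ 1.3571)
X(L) = -8 (X(L) = -(-4 + 2*6) = -(-4 + 12) = -1*8 = -8)
C(G) = -8
C(120)*(5*(0 + 5)) = -40*(0 + 5) = -40*5 = -8*25 = -200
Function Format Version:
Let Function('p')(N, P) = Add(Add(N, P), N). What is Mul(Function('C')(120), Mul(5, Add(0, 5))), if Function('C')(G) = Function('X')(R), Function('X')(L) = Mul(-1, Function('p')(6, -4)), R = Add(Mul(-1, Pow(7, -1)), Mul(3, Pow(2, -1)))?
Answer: -200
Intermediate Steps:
Function('p')(N, P) = Add(P, Mul(2, N))
R = Rational(19, 14) (R = Add(Mul(-1, Rational(1, 7)), Mul(3, Rational(1, 2))) = Add(Rational(-1, 7), Rational(3, 2)) = Rational(19, 14) ≈ 1.3571)
Function('X')(L) = -8 (Function('X')(L) = Mul(-1, Add(-4, Mul(2, 6))) = Mul(-1, Add(-4, 12)) = Mul(-1, 8) = -8)
Function('C')(G) = -8
Mul(Function('C')(120), Mul(5, Add(0, 5))) = Mul(-8, Mul(5, Add(0, 5))) = Mul(-8, Mul(5, 5)) = Mul(-8, 25) = -200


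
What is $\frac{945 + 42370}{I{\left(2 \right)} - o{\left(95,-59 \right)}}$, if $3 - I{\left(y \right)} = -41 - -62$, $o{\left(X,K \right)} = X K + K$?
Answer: $\frac{43315}{5646} \approx 7.6718$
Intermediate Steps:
$o{\left(X,K \right)} = K + K X$ ($o{\left(X,K \right)} = K X + K = K + K X$)
$I{\left(y \right)} = -18$ ($I{\left(y \right)} = 3 - \left(-41 - -62\right) = 3 - \left(-41 + 62\right) = 3 - 21 = -18$)
$\frac{945 + 42370}{I{\left(2 \right)} - o{\left(95,-59 \right)}} = \frac{945 + 42370}{-18 - - 59 \left(1 + 95\right)} = \frac{43315}{-18 - \left(-59\right) 96} = \frac{43315}{-18 - -5664} = \frac{43315}{-18 + 5664} = \frac{43315}{5646}$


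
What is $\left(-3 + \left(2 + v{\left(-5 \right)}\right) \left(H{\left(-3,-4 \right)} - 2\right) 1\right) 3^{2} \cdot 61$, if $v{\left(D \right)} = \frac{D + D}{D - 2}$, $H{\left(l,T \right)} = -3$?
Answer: $- \frac{77409}{7} \approx -11058.0$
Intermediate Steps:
$v{\left(D \right)} = \frac{2 D}{-2 + D}$
$\left(-3 + \left(2 + v{\left(-5 \right)}\right) \left(H{\left(-3,-4 \right)} - 2\right) 1\right) 3^{2} \cdot 61 = \left(-3 + \left(2 + 2 \left(-5\right) \frac{1}{-2 - 5}\right) \left(-3 - 2\right) 1\right) 3^{2} \cdot 61 = \left(-3 + \left(2 + 2 \left(-5\right) \frac{1}{-7}\right) \left(-5\right) 1\right) 9 \cdot 61 = \left(-3 + \left(2 + 2 \left(-5\right) \left(- \frac{1}{7}\right)\right) \left(-5\right) 1\right) 9 \cdot 61 = \left(-3 + \left(2 + \frac{10}{7}\right) \left(-5\right) 1\right) 9 \cdot 61 = \left(-3 + \frac{24}{7} \left(-5\right) 1\right) 9 \cdot 61 = \left(-3 - \frac{120}{7}\right) 9 \cdot 61 = \left(- \frac{141}{7}\right) 9 \cdot 61 = \left(- \frac{1269}{7}\right) 61 = - \frac{77409}{7}$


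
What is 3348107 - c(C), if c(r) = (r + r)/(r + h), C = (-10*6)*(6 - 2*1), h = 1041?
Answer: 893944729/267 ≈ 3.3481e+6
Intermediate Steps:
C = -240 (C = -60*(6 - 2) = -60*4 = -240)
c(r) = 2*r/(1041 + r) (c(r) = (r + r)/(r + 1041) = (2*r)/(1041 + r) = 2*r/(1041 + r))
3348107 - c(C) = 3348107 - 2*(-240)/(1041 - 240) = 3348107 - 2*(-240)/801 = 3348107 - 1*(-160/267) = 3348107 + 160/267 = 893944729/267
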